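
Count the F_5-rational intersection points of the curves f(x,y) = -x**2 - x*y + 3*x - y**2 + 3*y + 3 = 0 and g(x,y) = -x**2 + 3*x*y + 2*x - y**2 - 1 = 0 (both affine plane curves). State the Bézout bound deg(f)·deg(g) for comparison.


Common zeros: {(0, 2), (1, 0)}; count = 2; Bézout bound = 4.

deg(f) = 2, deg(g) = 2, so Bézout bound = 4.
Scan x ∈ F_5. For each x, list the y ∈ F_5 with f(x, y) ≡ 0 and those with g(x, y) ≡ 0 (mod 5); the common zeros in that column are the intersection.
  x = 0: f ≡ 0 at y ∈ {1, 2}; g ≡ 0 at y ∈ {2, 3}; common: {2}.
  x = 1: f ≡ 0 at y ∈ {0, 2}; g ≡ 0 at y ∈ {0, 3}; common: {0}.
  x = 2: f ≡ 0 at y ∈ {0, 1}; g ≡ 0 at y ∈ ∅; common: ∅.
  x = 3: f ≡ 0 at y ∈ ∅; g ≡ 0 at y ∈ {2}; common: ∅.
  x = 4: f ≡ 0 at y ∈ ∅; g ≡ 0 at y ∈ ∅; common: ∅.
Collecting: common zeros = {(0, 2), (1, 0)}, so the count is 2.
Comparison with the Bézout bound: 2 ≤ 4 = deg(f)·deg(g), as expected for curves with no common component (the affine F_5-count falls short of the bound because intersections may lie at infinity, over extension fields, or carry multiplicity).


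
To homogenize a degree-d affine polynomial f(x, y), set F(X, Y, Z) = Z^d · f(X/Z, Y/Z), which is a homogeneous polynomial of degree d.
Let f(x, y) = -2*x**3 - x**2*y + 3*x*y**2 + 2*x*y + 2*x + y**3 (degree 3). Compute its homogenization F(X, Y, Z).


F(X, Y, Z) = -2*X**3 - X**2*Y + 3*X*Y**2 + 2*X*Y*Z + 2*X*Z**2 + Y**3

deg(f) = 3.
Substitute x = X/Z, y = Y/Z into f, then multiply by Z^3.
  monomial -2·x^3·y^0 ↦ -2·X^3·Y^0·Z^0.
  monomial -1·x^2·y^1 ↦ -1·X^2·Y^1·Z^0.
  monomial 3·x^1·y^2 ↦ 3·X^1·Y^2·Z^0.
  monomial 2·x^1·y^1 ↦ 2·X^1·Y^1·Z^1.
  monomial 2·x^1·y^0 ↦ 2·X^1·Y^0·Z^2.
  monomial 1·x^0·y^3 ↦ 1·X^0·Y^3·Z^0.
Collecting: F(X, Y, Z) = -2*X**3 - X**2*Y + 3*X*Y**2 + 2*X*Y*Z + 2*X*Z**2 + Y**3.


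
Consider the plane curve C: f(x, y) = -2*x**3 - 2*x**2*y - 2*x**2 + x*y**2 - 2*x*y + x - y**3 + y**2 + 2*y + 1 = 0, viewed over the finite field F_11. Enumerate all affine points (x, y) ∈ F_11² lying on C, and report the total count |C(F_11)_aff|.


Affine F_11-points: {(0, 3), (2, 4), (2, 5), (3, 9), (6, 9), (6, 10), (7, 6), (10, 0)}; count = 8.

For each of the 121 pairs (x, y) ∈ F_11², evaluate f(x, y) mod 11. Record the zeros.
  x = 0: [0↦1, 1↦3, 2↦1, 3↦0, 4↦5, 5↦10, 6↦9, 7↦7, 8↦9, 9↦9, 10↦1]  zeros at y ∈ {3}
  x = 1: [0↦9, 1↦8, 2↦5, 3↦5, 4↦2, 5↦1, 6↦7, 7↦3, 8↦5, 9↦7, 10↦3]  zeros at y ∈ ∅
  x = 2: [0↦1, 1↦4, 2↦7, 3↦4, 4↦0, 5↦0, 6↦9, 7↦10, 8↦8, 9↦8, 10↦4]  zeros at y ∈ {4, 5}
  x = 3: [0↦9, 1↦1, 2↦6, 3↦7, 4↦9, 5↦6, 6↦3, 7↦5, 8↦6, 9↦0, 10↦3]  zeros at y ∈ {9}
  x = 4: [0↦10, 1↦9, 2↦1, 3↦2, 4↦6, 5↦7, 6↦10, 7↦9, 8↦9, 9↦4, 10↦10]  zeros at y ∈ ∅
  x = 5: [0↦3, 1↦5, 2↦2, 3↦10, 4↦1, 5↦2, 6↦7, 7↦10, 8↦5, 9↦8, 10↦2]  zeros at y ∈ ∅
  x = 6: [0↦9, 1↦10, 2↦8, 3↦8, 4↦4, 5↦1, 6↦4, 7↦7, 8↦4, 9↦0, 10↦0]  zeros at y ∈ {9, 10}
  x = 7: [0↦5, 1↦1, 2↦7, 3↦6, 4↦3, 5↦3, 6↦0, 7↦10, 8↦5, 9↦1, 10↦3]  zeros at y ∈ {6}
  x = 8: [0↦1, 1↦10, 2↦9, 3↦3, 4↦8, 5↦7, 6↦5, 7↦7, 8↦7, 9↦10, 10↦10]  zeros at y ∈ ∅
  x = 9: [0↦7, 1↦3, 2↦2, 3↦9, 4↦7, 5↦1, 6↦7, 7↦8, 8↦9, 9↦4, 10↦9]  zeros at y ∈ ∅
  x = 10: [0↦0, 1↦1, 2↦7, 3↦1, 4↦10, 5↦6, 6↦5, 7↦1, 8↦10, 9↦4, 10↦10]  zeros at y ∈ {0}
Collecting zeros: affine points = {(0, 3), (2, 4), (2, 5), (3, 9), (6, 9), (6, 10), (7, 6), (10, 0)}.
Total count |C(F_11)_aff| = 8.


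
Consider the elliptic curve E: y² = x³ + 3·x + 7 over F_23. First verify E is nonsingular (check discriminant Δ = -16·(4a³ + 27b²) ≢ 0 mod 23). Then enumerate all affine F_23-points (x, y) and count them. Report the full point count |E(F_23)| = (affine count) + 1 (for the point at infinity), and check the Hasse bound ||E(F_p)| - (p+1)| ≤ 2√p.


Affine points = {(5, 3), (5, 20), (7, 7), (7, 16), (9, 2), (9, 21), (10, 5), (10, 18), (12, 0), (13, 9), (13, 14), (15, 0), (17, 7), (17, 16), (19, 0), (21, 4), (21, 19), (22, 7), (22, 16)}; affine count = 19; |E(F_23)| = 20.

Discriminant check: Δ ∝ 4a³ + 27b² = 4·3³ + 27·7² = 4·27 + 27·49 ≡ 5 (mod 23). Nonzero ⇒ E is nonsingular.
For each x ∈ F_23, compute rhs = x³ + 3·x + 7 mod 23, then count y ∈ F_23 with y² ≡ rhs.
  x = 0: rhs = 7, matching y values: none (0 points).
  x = 1: rhs = 11, matching y values: none (0 points).
  x = 2: rhs = 21, matching y values: none (0 points).
  x = 3: rhs = 20, matching y values: none (0 points).
  x = 4: rhs = 14, matching y values: none (0 points).
  x = 5: rhs = 9, matching y values: 3, 20 (2 points).
  x = 6: rhs = 11, matching y values: none (0 points).
  x = 7: rhs = 3, matching y values: 7, 16 (2 points).
  x = 8: rhs = 14, matching y values: none (0 points).
  x = 9: rhs = 4, matching y values: 2, 21 (2 points).
  x = 10: rhs = 2, matching y values: 5, 18 (2 points).
  x = 11: rhs = 14, matching y values: none (0 points).
  x = 12: rhs = 0, matching y values: 0 (1 points).
  x = 13: rhs = 12, matching y values: 9, 14 (2 points).
  x = 14: rhs = 10, matching y values: none (0 points).
  x = 15: rhs = 0, matching y values: 0 (1 points).
  x = 16: rhs = 11, matching y values: none (0 points).
  x = 17: rhs = 3, matching y values: 7, 16 (2 points).
  x = 18: rhs = 5, matching y values: none (0 points).
  x = 19: rhs = 0, matching y values: 0 (1 points).
  x = 20: rhs = 17, matching y values: none (0 points).
  x = 21: rhs = 16, matching y values: 4, 19 (2 points).
  x = 22: rhs = 3, matching y values: 7, 16 (2 points).
Total affine count: 19.
Full point count |E(F_23)| = 19 + 1 = 20.
Hasse bound: |20 − (23+1)| = |-4| = 4 ≤ 2√23 ≈ 9.5917 ✓.


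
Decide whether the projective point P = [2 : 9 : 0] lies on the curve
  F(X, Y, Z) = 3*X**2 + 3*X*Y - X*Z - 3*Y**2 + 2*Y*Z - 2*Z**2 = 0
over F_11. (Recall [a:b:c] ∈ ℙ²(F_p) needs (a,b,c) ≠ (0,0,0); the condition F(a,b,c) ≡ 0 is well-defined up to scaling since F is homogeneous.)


F(2,9,0) ≡ 10 (mod 11); P is NOT on the curve.

Evaluate F(2, 9, 0) term-by-term (mod 11).
  3*X**2 ↦ 3·4·1·1 = 12
  3*X*Y ↦ 3·2·9·1 = 54
  -X*Z ↦ -1·2·1·0 = 0
  -3*Y**2 ↦ -3·1·81·1 = -243
  2*Y*Z ↦ 2·1·9·0 = 0
  -2*Z**2 ↦ -2·1·1·0 = 0
Sum: F(2, 9, 0) = (12) + (54) + (0) + (-243) + (0) + (0) = -177.
Reducing mod 11: -177 ≡ 10 (mod 11).
Since F(a, b, c) ≡ 10 ≠ 0 (mod 11), P does NOT lie on the curve.


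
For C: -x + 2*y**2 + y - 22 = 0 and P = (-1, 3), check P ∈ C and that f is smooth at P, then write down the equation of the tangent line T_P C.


Tangent line at P: -x + 13*y - 40 = 0.

Step 1: f(-1, 3) = 0, so P lies on C.
Step 2: partial derivatives
  f_x(x, y) = -1, f_y(x, y) = 4*y + 1.
  f_x(P) = -1, f_y(P) = 13 (gradient nonzero, so P is smooth).
Step 3: tangent line at P: -1·(x − -1) + 13·(y − 3) = 0.
Expanding: -x + 13*y - 40 = 0.


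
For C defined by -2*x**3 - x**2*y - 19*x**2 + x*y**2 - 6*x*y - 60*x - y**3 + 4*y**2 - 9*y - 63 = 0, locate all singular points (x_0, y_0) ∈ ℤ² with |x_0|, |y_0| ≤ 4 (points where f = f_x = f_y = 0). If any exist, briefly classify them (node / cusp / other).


Singular points: {(-3, 0)}; classification: node.

Compute partial derivatives:
  f_x = -6*x**2 - 2*x*y - 38*x + y**2 - 6*y - 60.
  f_y = -x**2 + 2*x*y - 6*x - 3*y**2 + 8*y - 9.
Scan x_0 ∈ {−4, ..., 4}. For each x_0, f_y(x_0, y) is a polynomial in y; find its integer roots y ∈ {−4, ..., 4}, then test f_x and f at those candidates.
  x = -4: f_y(-4, y) = -3*y**2 - 1; no integer root y with |y| ≤ 4.
  x = -3: f_y(-3, y) = -3*y**2 + 2*y; vanishes at y ∈ {0}. (-3, 0): f_x = 0, f = 0 — SINGULAR.
  x = -2: f_y(-2, y) = -3*y**2 + 4*y - 1; vanishes at y ∈ {1}. (-2, 1): f_x = -9 ≠ 0.
  x = -1: f_y(-1, y) = -3*y**2 + 6*y - 4; no integer root y with |y| ≤ 4.
  x = 0: f_y(0, y) = -3*y**2 + 8*y - 9; no integer root y with |y| ≤ 4.
  x = 1: f_y(1, y) = -3*y**2 + 10*y - 16; no integer root y with |y| ≤ 4.
  x = 2: f_y(2, y) = -3*y**2 + 12*y - 25; no integer root y with |y| ≤ 4.
  x = 3: f_y(3, y) = -3*y**2 + 14*y - 36; no integer root y with |y| ≤ 4.
  x = 4: f_y(4, y) = -3*y**2 + 16*y - 49; no integer root y with |y| ≤ 4.
Only singular point on the grid: (-3, 0).
Classify: substitute x = -3 + u, y = 0 + v and expand: f = -2*u**3 - u**2*v - u**2 + u*v**2 - v**3 + v**2.
No constant or linear terms (consistent with a singular point). Quadratic part: -u**2 + v**2. Cubic part: -2*u**3 - u**2*v + u*v**2 - v**3.
The quadratic part v**2 - u**2 = (v − u)(v + u) splits into two distinct linear factors, so there are two distinct tangent lines y − 0 = ±(x − -3) — this is a node (ordinary double point).
Classification: node.


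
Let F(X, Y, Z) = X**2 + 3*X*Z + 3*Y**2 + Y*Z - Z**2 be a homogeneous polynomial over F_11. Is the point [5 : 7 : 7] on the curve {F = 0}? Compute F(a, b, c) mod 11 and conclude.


F(5,7,7) ≡ 2 (mod 11); P is NOT on the curve.

Evaluate F(5, 7, 7) term-by-term (mod 11).
  X**2 ↦ 1·25·1·1 = 25
  3*X*Z ↦ 3·5·1·7 = 105
  3*Y**2 ↦ 3·1·49·1 = 147
  Y*Z ↦ 1·1·7·7 = 49
  -Z**2 ↦ -1·1·1·49 = -49
Sum: F(5, 7, 7) = (25) + (105) + (147) + (49) + (-49) = 277.
Reducing mod 11: 277 ≡ 2 (mod 11).
Since F(a, b, c) ≡ 2 ≠ 0 (mod 11), P does NOT lie on the curve.


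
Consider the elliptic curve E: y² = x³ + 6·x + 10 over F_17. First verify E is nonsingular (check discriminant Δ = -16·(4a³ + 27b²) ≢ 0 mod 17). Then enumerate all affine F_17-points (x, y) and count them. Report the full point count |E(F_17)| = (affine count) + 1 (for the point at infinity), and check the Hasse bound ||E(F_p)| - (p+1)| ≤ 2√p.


Affine points = {(1, 0), (2, 8), (2, 9), (3, 2), (3, 15), (4, 8), (4, 9), (7, 2), (7, 15), (8, 3), (8, 14), (10, 4), (10, 13), (11, 8), (11, 9), (12, 5), (12, 12), (14, 4), (14, 13)}; affine count = 19; |E(F_17)| = 20.

Discriminant check: Δ ∝ 4a³ + 27b² = 4·6³ + 27·10² = 4·216 + 27·100 ≡ 11 (mod 17). Nonzero ⇒ E is nonsingular.
For each x ∈ F_17, compute rhs = x³ + 6·x + 10 mod 17, then count y ∈ F_17 with y² ≡ rhs.
  x = 0: rhs = 10, matching y values: none (0 points).
  x = 1: rhs = 0, matching y values: 0 (1 points).
  x = 2: rhs = 13, matching y values: 8, 9 (2 points).
  x = 3: rhs = 4, matching y values: 2, 15 (2 points).
  x = 4: rhs = 13, matching y values: 8, 9 (2 points).
  x = 5: rhs = 12, matching y values: none (0 points).
  x = 6: rhs = 7, matching y values: none (0 points).
  x = 7: rhs = 4, matching y values: 2, 15 (2 points).
  x = 8: rhs = 9, matching y values: 3, 14 (2 points).
  x = 9: rhs = 11, matching y values: none (0 points).
  x = 10: rhs = 16, matching y values: 4, 13 (2 points).
  x = 11: rhs = 13, matching y values: 8, 9 (2 points).
  x = 12: rhs = 8, matching y values: 5, 12 (2 points).
  x = 13: rhs = 7, matching y values: none (0 points).
  x = 14: rhs = 16, matching y values: 4, 13 (2 points).
  x = 15: rhs = 7, matching y values: none (0 points).
  x = 16: rhs = 3, matching y values: none (0 points).
Total affine count: 19.
Full point count |E(F_17)| = 19 + 1 = 20.
Hasse bound: |20 − (17+1)| = |2| = 2 ≤ 2√17 ≈ 8.2462 ✓.


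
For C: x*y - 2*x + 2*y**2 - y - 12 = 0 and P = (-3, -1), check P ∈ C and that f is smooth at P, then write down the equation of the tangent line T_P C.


Tangent line at P: -3*x - 8*y - 17 = 0.

Step 1: f(-3, -1) = 0, so P lies on C.
Step 2: partial derivatives
  f_x(x, y) = y - 2, f_y(x, y) = x + 4*y - 1.
  f_x(P) = -3, f_y(P) = -8 (gradient nonzero, so P is smooth).
Step 3: tangent line at P: -3·(x − -3) + -8·(y − -1) = 0.
Expanding: -3*x - 8*y - 17 = 0.


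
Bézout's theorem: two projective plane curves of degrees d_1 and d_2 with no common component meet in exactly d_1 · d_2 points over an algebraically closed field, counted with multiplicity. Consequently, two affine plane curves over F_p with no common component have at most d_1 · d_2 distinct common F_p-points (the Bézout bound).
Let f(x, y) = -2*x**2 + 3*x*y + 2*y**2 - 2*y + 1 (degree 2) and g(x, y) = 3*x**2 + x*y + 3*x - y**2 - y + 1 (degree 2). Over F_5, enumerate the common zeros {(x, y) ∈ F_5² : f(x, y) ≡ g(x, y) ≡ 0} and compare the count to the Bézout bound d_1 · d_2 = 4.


Common zeros: {(0, 2)}; count = 1; Bézout bound = 4.

deg(f) = 2, deg(g) = 2, so Bézout bound = 4.
Scan x ∈ F_5. For each x, list the y ∈ F_5 with f(x, y) ≡ 0 and those with g(x, y) ≡ 0 (mod 5); the common zeros in that column are the intersection.
  x = 0: f ≡ 0 at y ∈ {2, 4}; g ≡ 0 at y ∈ {2}; common: {2}.
  x = 1: f ≡ 0 at y ∈ {3, 4}; g ≡ 0 at y ∈ ∅; common: ∅.
  x = 2: f ≡ 0 at y ∈ ∅; g ≡ 0 at y ∈ ∅; common: ∅.
  x = 3: f ≡ 0 at y ∈ {2}; g ≡ 0 at y ∈ ∅; common: ∅.
  x = 4: f ≡ 0 at y ∈ ∅; g ≡ 0 at y ∈ ∅; common: ∅.
Collecting: common zeros = {(0, 2)}, so the count is 1.
Comparison with the Bézout bound: 1 ≤ 4 = deg(f)·deg(g), as expected for curves with no common component (the affine F_5-count falls short of the bound because intersections may lie at infinity, over extension fields, or carry multiplicity).


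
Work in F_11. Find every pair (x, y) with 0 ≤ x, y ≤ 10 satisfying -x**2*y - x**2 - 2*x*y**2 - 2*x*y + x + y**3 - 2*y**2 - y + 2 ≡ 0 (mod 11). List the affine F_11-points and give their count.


Affine F_11-points: {(0, 1), (0, 2), (0, 10), (1, 7), (2, 0), (3, 4), (3, 7), (3, 8), (4, 1), (8, 8), (9, 4), (10, 0)}; count = 12.

For each of the 121 pairs (x, y) ∈ F_11², evaluate f(x, y) mod 11. Record the zeros.
  x = 0: [0↦2, 1↦0, 2↦0, 3↦8, 4↦8, 5↦6, 6↦8, 7↦9, 8↦4, 9↦10, 10↦0]  zeros at y ∈ {1, 2, 10}
  x = 1: [0↦2, 1↦6, 2↦8, 3↦3, 4↦8, 5↦7, 6↦6, 7↦0, 8↦6, 9↦8, 10↦1]  zeros at y ∈ {7}
  x = 2: [0↦0, 1↦8, 2↦10, 3↦1, 4↦9, 5↦7, 6↦1, 7↦8, 8↦1, 9↦8, 10↦2]  zeros at y ∈ {0}
  x = 3: [0↦7, 1↦6, 2↦6, 3↦2, 4↦0, 5↦6, 6↦4, 7↦0, 8↦0, 9↦10, 10↦3]  zeros at y ∈ {4, 7, 8}
  x = 4: [0↦1, 1↦0, 2↦7, 3↦6, 4↦3, 5↦4, 6↦4, 7↦9, 8↦3, 9↦3, 10↦4]  zeros at y ∈ {1}
  x = 5: [0↦4, 1↦1, 2↦2, 3↦2, 4↦7, 5↦1, 6↦1, 7↦2, 8↦10, 9↦9, 10↦5]  zeros at y ∈ ∅
  x = 6: [0↦5, 1↦9, 2↦2, 3↦1, 4↦1, 5↦8, 6↦6, 7↦1, 8↦10, 9↦6, 10↦6]  zeros at y ∈ ∅
  x = 7: [0↦4, 1↦2, 2↦7, 3↦3, 4↦7, 5↦3, 6↦8, 7↦6, 8↦3, 9↦5, 10↦7]  zeros at y ∈ ∅
  x = 8: [0↦1, 1↦2, 2↦6, 3↦8, 4↦3, 5↦8, 6↦7, 7↦6, 8↦0, 9↦6, 10↦8]  zeros at y ∈ {8}
  x = 9: [0↦7, 1↦9, 2↦10, 3↦5, 4↦0, 5↦1, 6↦3, 7↦1, 8↦1, 9↦9, 10↦9]  zeros at y ∈ {4}
  x = 10: [0↦0, 1↦1, 2↦8, 3↦5, 4↦9, 5↦4, 6↦7, 7↦2, 8↦6, 9↦3, 10↦10]  zeros at y ∈ {0}
Collecting zeros: affine points = {(0, 1), (0, 2), (0, 10), (1, 7), (2, 0), (3, 4), (3, 7), (3, 8), (4, 1), (8, 8), (9, 4), (10, 0)}.
Total count |C(F_11)_aff| = 12.


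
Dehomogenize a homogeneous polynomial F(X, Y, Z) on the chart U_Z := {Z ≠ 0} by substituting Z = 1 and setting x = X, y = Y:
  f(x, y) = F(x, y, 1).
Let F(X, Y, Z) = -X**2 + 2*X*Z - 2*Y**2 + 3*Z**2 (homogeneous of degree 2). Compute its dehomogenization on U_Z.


f(x, y) = -x**2 + 2*x - 2*y**2 + 3

On U_Z we set Z = 1. Each monomial c·X^i·Y^j·Z^k in F becomes c·x^i·y^j·1^k = c·x^i·y^j.
Substituting Z = 1: F(X, Y, 1) = -x**2 + 2*x - 2*y**2 + 3.
Note: deg(f) ≤ deg(F) = 2; strict inequality happens when F is divisible by Z (lost terms).


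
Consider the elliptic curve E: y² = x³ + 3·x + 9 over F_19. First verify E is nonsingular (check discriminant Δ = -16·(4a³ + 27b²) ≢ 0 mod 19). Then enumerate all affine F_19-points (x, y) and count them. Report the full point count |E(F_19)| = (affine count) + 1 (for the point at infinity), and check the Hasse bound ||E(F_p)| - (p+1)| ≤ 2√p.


Affine points = {(0, 3), (0, 16), (2, 2), (2, 17), (3, 8), (3, 11), (4, 3), (4, 16), (5, 4), (5, 15), (9, 9), (9, 10), (11, 9), (11, 10), (12, 5), (12, 14), (15, 3), (15, 16), (16, 7), (16, 12), (18, 9), (18, 10)}; affine count = 22; |E(F_19)| = 23.

Discriminant check: Δ ∝ 4a³ + 27b² = 4·3³ + 27·9² = 4·27 + 27·81 ≡ 15 (mod 19). Nonzero ⇒ E is nonsingular.
For each x ∈ F_19, compute rhs = x³ + 3·x + 9 mod 19, then count y ∈ F_19 with y² ≡ rhs.
  x = 0: rhs = 9, matching y values: 3, 16 (2 points).
  x = 1: rhs = 13, matching y values: none (0 points).
  x = 2: rhs = 4, matching y values: 2, 17 (2 points).
  x = 3: rhs = 7, matching y values: 8, 11 (2 points).
  x = 4: rhs = 9, matching y values: 3, 16 (2 points).
  x = 5: rhs = 16, matching y values: 4, 15 (2 points).
  x = 6: rhs = 15, matching y values: none (0 points).
  x = 7: rhs = 12, matching y values: none (0 points).
  x = 8: rhs = 13, matching y values: none (0 points).
  x = 9: rhs = 5, matching y values: 9, 10 (2 points).
  x = 10: rhs = 13, matching y values: none (0 points).
  x = 11: rhs = 5, matching y values: 9, 10 (2 points).
  x = 12: rhs = 6, matching y values: 5, 14 (2 points).
  x = 13: rhs = 3, matching y values: none (0 points).
  x = 14: rhs = 2, matching y values: none (0 points).
  x = 15: rhs = 9, matching y values: 3, 16 (2 points).
  x = 16: rhs = 11, matching y values: 7, 12 (2 points).
  x = 17: rhs = 14, matching y values: none (0 points).
  x = 18: rhs = 5, matching y values: 9, 10 (2 points).
Total affine count: 22.
Full point count |E(F_19)| = 22 + 1 = 23.
Hasse bound: |23 − (19+1)| = |3| = 3 ≤ 2√19 ≈ 8.7178 ✓.


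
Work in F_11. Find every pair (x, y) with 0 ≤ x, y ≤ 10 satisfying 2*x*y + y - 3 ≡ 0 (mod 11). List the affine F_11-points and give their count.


Affine F_11-points: {(0, 3), (1, 1), (2, 5), (3, 2), (4, 4), (6, 7), (7, 9), (8, 6), (9, 10), (10, 8)}; count = 10.

For each of the 121 pairs (x, y) ∈ F_11², evaluate f(x, y) mod 11. Record the zeros.
  x = 0: [0↦8, 1↦9, 2↦10, 3↦0, 4↦1, 5↦2, 6↦3, 7↦4, 8↦5, 9↦6, 10↦7]  zeros at y ∈ {3}
  x = 1: [0↦8, 1↦0, 2↦3, 3↦6, 4↦9, 5↦1, 6↦4, 7↦7, 8↦10, 9↦2, 10↦5]  zeros at y ∈ {1}
  x = 2: [0↦8, 1↦2, 2↦7, 3↦1, 4↦6, 5↦0, 6↦5, 7↦10, 8↦4, 9↦9, 10↦3]  zeros at y ∈ {5}
  x = 3: [0↦8, 1↦4, 2↦0, 3↦7, 4↦3, 5↦10, 6↦6, 7↦2, 8↦9, 9↦5, 10↦1]  zeros at y ∈ {2}
  x = 4: [0↦8, 1↦6, 2↦4, 3↦2, 4↦0, 5↦9, 6↦7, 7↦5, 8↦3, 9↦1, 10↦10]  zeros at y ∈ {4}
  x = 5: [0↦8, 1↦8, 2↦8, 3↦8, 4↦8, 5↦8, 6↦8, 7↦8, 8↦8, 9↦8, 10↦8]  zeros at y ∈ ∅
  x = 6: [0↦8, 1↦10, 2↦1, 3↦3, 4↦5, 5↦7, 6↦9, 7↦0, 8↦2, 9↦4, 10↦6]  zeros at y ∈ {7}
  x = 7: [0↦8, 1↦1, 2↦5, 3↦9, 4↦2, 5↦6, 6↦10, 7↦3, 8↦7, 9↦0, 10↦4]  zeros at y ∈ {9}
  x = 8: [0↦8, 1↦3, 2↦9, 3↦4, 4↦10, 5↦5, 6↦0, 7↦6, 8↦1, 9↦7, 10↦2]  zeros at y ∈ {6}
  x = 9: [0↦8, 1↦5, 2↦2, 3↦10, 4↦7, 5↦4, 6↦1, 7↦9, 8↦6, 9↦3, 10↦0]  zeros at y ∈ {10}
  x = 10: [0↦8, 1↦7, 2↦6, 3↦5, 4↦4, 5↦3, 6↦2, 7↦1, 8↦0, 9↦10, 10↦9]  zeros at y ∈ {8}
Collecting zeros: affine points = {(0, 3), (1, 1), (2, 5), (3, 2), (4, 4), (6, 7), (7, 9), (8, 6), (9, 10), (10, 8)}.
Total count |C(F_11)_aff| = 10.


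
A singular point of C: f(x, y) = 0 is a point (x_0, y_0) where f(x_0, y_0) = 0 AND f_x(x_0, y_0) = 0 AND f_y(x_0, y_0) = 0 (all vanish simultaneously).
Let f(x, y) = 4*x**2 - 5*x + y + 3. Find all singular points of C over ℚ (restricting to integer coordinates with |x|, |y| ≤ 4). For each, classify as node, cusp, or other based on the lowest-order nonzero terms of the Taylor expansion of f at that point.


No singular points in the scanned grid; C is smooth there.

Compute partial derivatives:
  f_x = 8*x - 5.
  f_y = 1.
f_y = 1 is a nonzero constant, so f_y never vanishes: no point (x, y) can satisfy f = f_x = f_y = 0. In particular no (x, y) ∈ {−4, ..., 4}² is singular; the curve is smooth.


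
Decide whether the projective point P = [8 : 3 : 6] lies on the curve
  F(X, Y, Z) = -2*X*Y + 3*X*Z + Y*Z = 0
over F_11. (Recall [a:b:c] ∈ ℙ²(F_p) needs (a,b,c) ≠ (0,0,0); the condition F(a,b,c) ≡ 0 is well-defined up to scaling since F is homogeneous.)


F(8,3,6) ≡ 4 (mod 11); P is NOT on the curve.

Evaluate F(8, 3, 6) term-by-term (mod 11).
  -2*X*Y ↦ -2·8·3·1 = -48
  3*X*Z ↦ 3·8·1·6 = 144
  Y*Z ↦ 1·1·3·6 = 18
Sum: F(8, 3, 6) = (-48) + (144) + (18) = 114.
Reducing mod 11: 114 ≡ 4 (mod 11).
Since F(a, b, c) ≡ 4 ≠ 0 (mod 11), P does NOT lie on the curve.


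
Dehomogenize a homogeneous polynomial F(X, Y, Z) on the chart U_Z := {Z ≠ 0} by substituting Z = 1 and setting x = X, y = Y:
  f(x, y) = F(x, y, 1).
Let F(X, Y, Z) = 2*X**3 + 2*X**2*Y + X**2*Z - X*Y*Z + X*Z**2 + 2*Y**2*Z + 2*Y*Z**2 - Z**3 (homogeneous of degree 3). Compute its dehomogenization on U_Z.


f(x, y) = 2*x**3 + 2*x**2*y + x**2 - x*y + x + 2*y**2 + 2*y - 1

On U_Z we set Z = 1. Each monomial c·X^i·Y^j·Z^k in F becomes c·x^i·y^j·1^k = c·x^i·y^j.
Substituting Z = 1: F(X, Y, 1) = 2*x**3 + 2*x**2*y + x**2 - x*y + x + 2*y**2 + 2*y - 1.
Note: deg(f) ≤ deg(F) = 3; strict inequality happens when F is divisible by Z (lost terms).


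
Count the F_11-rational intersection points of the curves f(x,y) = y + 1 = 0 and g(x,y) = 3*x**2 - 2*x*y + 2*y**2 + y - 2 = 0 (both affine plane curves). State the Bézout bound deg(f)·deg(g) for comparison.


Common zeros: {(4, 10), (10, 10)}; count = 2; Bézout bound = 2.

deg(f) = 1, deg(g) = 2, so Bézout bound = 2.
Scan x ∈ F_11. For each x, list the y ∈ F_11 with f(x, y) ≡ 0 and those with g(x, y) ≡ 0 (mod 11); the common zeros in that column are the intersection.
  x = 0: f ≡ 0 at y ∈ {10}; g ≡ 0 at y ∈ ∅; common: ∅.
  x = 1: f ≡ 0 at y ∈ {10}; g ≡ 0 at y ∈ {8, 9}; common: ∅.
  x = 2: f ≡ 0 at y ∈ {10}; g ≡ 0 at y ∈ ∅; common: ∅.
  x = 3: f ≡ 0 at y ∈ {10}; g ≡ 0 at y ∈ {1, 7}; common: ∅.
  x = 4: f ≡ 0 at y ∈ {10}; g ≡ 0 at y ∈ {10}; common: {10}.
  x = 5: f ≡ 0 at y ∈ {10}; g ≡ 0 at y ∈ {1, 9}; common: ∅.
  x = 6: f ≡ 0 at y ∈ {10}; g ≡ 0 at y ∈ ∅; common: ∅.
  x = 7: f ≡ 0 at y ∈ {10}; g ≡ 0 at y ∈ ∅; common: ∅.
  x = 8: f ≡ 0 at y ∈ {10}; g ≡ 0 at y ∈ {5, 8}; common: ∅.
  x = 9: f ≡ 0 at y ∈ {10}; g ≡ 0 at y ∈ {7}; common: ∅.
  x = 10: f ≡ 0 at y ∈ {10}; g ≡ 0 at y ∈ {5, 10}; common: {10}.
Collecting: common zeros = {(4, 10), (10, 10)}, so the count is 2.
Comparison with the Bézout bound: 2 ≤ 2 = deg(f)·deg(g), as expected for curves with no common component (the bound is attained).


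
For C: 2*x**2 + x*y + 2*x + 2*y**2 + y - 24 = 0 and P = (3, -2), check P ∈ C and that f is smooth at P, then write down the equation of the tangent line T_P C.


Tangent line at P: 12*x - 4*y - 44 = 0.

Step 1: f(3, -2) = 0, so P lies on C.
Step 2: partial derivatives
  f_x(x, y) = 4*x + y + 2, f_y(x, y) = x + 4*y + 1.
  f_x(P) = 12, f_y(P) = -4 (gradient nonzero, so P is smooth).
Step 3: tangent line at P: 12·(x − 3) + -4·(y − -2) = 0.
Expanding: 12*x - 4*y - 44 = 0.


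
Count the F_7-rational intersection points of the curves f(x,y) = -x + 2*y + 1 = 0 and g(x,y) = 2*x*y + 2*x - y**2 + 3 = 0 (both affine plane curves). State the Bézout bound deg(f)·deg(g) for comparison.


Common zeros: {(2, 4), (3, 1)}; count = 2; Bézout bound = 2.

deg(f) = 1, deg(g) = 2, so Bézout bound = 2.
Scan x ∈ F_7. For each x, list the y ∈ F_7 with f(x, y) ≡ 0 and those with g(x, y) ≡ 0 (mod 7); the common zeros in that column are the intersection.
  x = 0: f ≡ 0 at y ∈ {3}; g ≡ 0 at y ∈ ∅; common: ∅.
  x = 1: f ≡ 0 at y ∈ {0}; g ≡ 0 at y ∈ ∅; common: ∅.
  x = 2: f ≡ 0 at y ∈ {4}; g ≡ 0 at y ∈ {0, 4}; common: {4}.
  x = 3: f ≡ 0 at y ∈ {1}; g ≡ 0 at y ∈ {1, 5}; common: {1}.
  x = 4: f ≡ 0 at y ∈ {5}; g ≡ 0 at y ∈ ∅; common: ∅.
  x = 5: f ≡ 0 at y ∈ {2}; g ≡ 0 at y ∈ ∅; common: ∅.
  x = 6: f ≡ 0 at y ∈ {6}; g ≡ 0 at y ∈ {2, 3}; common: ∅.
Collecting: common zeros = {(2, 4), (3, 1)}, so the count is 2.
Comparison with the Bézout bound: 2 ≤ 2 = deg(f)·deg(g), as expected for curves with no common component (the bound is attained).


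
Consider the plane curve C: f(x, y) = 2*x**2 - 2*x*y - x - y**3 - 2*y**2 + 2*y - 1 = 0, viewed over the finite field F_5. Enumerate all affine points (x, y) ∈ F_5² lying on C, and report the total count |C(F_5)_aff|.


Affine F_5-points: {(0, 3), (1, 0), (1, 3), (2, 0), (2, 1), (2, 2), (3, 2)}; count = 7.

For each of the 25 pairs (x, y) ∈ F_5², evaluate f(x, y) mod 5. Record the zeros.
  x = 0: [0↦4, 1↦3, 2↦2, 3↦0, 4↦1]  zeros at y ∈ {3}
  x = 1: [0↦0, 1↦2, 2↦4, 3↦0, 4↦4]  zeros at y ∈ {0, 3}
  x = 2: [0↦0, 1↦0, 2↦0, 3↦4, 4↦1]  zeros at y ∈ {0, 1, 2}
  x = 3: [0↦4, 1↦2, 2↦0, 3↦2, 4↦2]  zeros at y ∈ {2}
  x = 4: [0↦2, 1↦3, 2↦4, 3↦4, 4↦2]  zeros at y ∈ ∅
Collecting zeros: affine points = {(0, 3), (1, 0), (1, 3), (2, 0), (2, 1), (2, 2), (3, 2)}.
Total count |C(F_5)_aff| = 7.


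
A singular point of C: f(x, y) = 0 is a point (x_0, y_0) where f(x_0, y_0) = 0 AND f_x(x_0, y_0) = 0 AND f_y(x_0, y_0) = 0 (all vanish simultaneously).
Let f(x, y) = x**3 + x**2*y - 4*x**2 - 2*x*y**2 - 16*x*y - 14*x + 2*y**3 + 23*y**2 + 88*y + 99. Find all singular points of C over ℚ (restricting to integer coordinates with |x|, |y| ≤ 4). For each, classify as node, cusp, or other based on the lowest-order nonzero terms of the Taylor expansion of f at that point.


Singular points: {(2, -3)}; classification: node.

Compute partial derivatives:
  f_x = 3*x**2 + 2*x*y - 8*x - 2*y**2 - 16*y - 14.
  f_y = x**2 - 4*x*y - 16*x + 6*y**2 + 46*y + 88.
Scan x_0 ∈ {−4, ..., 4}. For each x_0, f_y(x_0, y) is a polynomial in y; find its integer roots y ∈ {−4, ..., 4}, then test f_x and f at those candidates.
  x = -4: f_y(-4, y) = 6*y**2 + 62*y + 168; no integer root y with |y| ≤ 4.
  x = -3: f_y(-3, y) = 6*y**2 + 58*y + 145; no integer root y with |y| ≤ 4.
  x = -2: f_y(-2, y) = 6*y**2 + 54*y + 124; no integer root y with |y| ≤ 4.
  x = -1: f_y(-1, y) = 6*y**2 + 50*y + 105; no integer root y with |y| ≤ 4.
  x = 0: f_y(0, y) = 6*y**2 + 46*y + 88; vanishes at y ∈ {-4}. (0, -4): f_x = 18 ≠ 0.
  x = 1: f_y(1, y) = 6*y**2 + 42*y + 73; no integer root y with |y| ≤ 4.
  x = 2: f_y(2, y) = 6*y**2 + 38*y + 60; vanishes at y ∈ {-3}. (2, -3): f_x = 0, f = 0 — SINGULAR.
  x = 3: f_y(3, y) = 6*y**2 + 34*y + 49; no integer root y with |y| ≤ 4.
  x = 4: f_y(4, y) = 6*y**2 + 30*y + 40; no integer root y with |y| ≤ 4.
Only singular point on the grid: (2, -3).
Classify: substitute x = 2 + u, y = -3 + v and expand: f = u**3 + u**2*v - u**2 - 2*u*v**2 + 2*v**3 + v**2.
No constant or linear terms (consistent with a singular point). Quadratic part: -u**2 + v**2. Cubic part: u**3 + u**2*v - 2*u*v**2 + 2*v**3.
The quadratic part v**2 - u**2 = (v − u)(v + u) splits into two distinct linear factors, so there are two distinct tangent lines y − -3 = ±(x − 2) — this is a node (ordinary double point).
Classification: node.


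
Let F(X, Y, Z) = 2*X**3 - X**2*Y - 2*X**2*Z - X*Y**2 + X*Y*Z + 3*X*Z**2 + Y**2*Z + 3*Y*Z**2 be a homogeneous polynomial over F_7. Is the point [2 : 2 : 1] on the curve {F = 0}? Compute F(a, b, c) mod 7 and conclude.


F(2,2,1) ≡ 5 (mod 7); P is NOT on the curve.

Evaluate F(2, 2, 1) term-by-term (mod 7).
  2*X**3 ↦ 2·8·1·1 = 16
  -X**2*Y ↦ -1·4·2·1 = -8
  -2*X**2*Z ↦ -2·4·1·1 = -8
  -X*Y**2 ↦ -1·2·4·1 = -8
  X*Y*Z ↦ 1·2·2·1 = 4
  3*X*Z**2 ↦ 3·2·1·1 = 6
  Y**2*Z ↦ 1·1·4·1 = 4
  3*Y*Z**2 ↦ 3·1·2·1 = 6
Sum: F(2, 2, 1) = (16) + (-8) + (-8) + (-8) + (4) + (6) + (4) + (6) = 12.
Reducing mod 7: 12 ≡ 5 (mod 7).
Since F(a, b, c) ≡ 5 ≠ 0 (mod 7), P does NOT lie on the curve.


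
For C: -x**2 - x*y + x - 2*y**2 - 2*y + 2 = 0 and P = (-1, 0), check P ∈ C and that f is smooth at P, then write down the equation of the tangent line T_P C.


Tangent line at P: 3*x - y + 3 = 0.

Step 1: f(-1, 0) = 0, so P lies on C.
Step 2: partial derivatives
  f_x(x, y) = -2*x - y + 1, f_y(x, y) = -x - 4*y - 2.
  f_x(P) = 3, f_y(P) = -1 (gradient nonzero, so P is smooth).
Step 3: tangent line at P: 3·(x − -1) + -1·(y − 0) = 0.
Expanding: 3*x - y + 3 = 0.


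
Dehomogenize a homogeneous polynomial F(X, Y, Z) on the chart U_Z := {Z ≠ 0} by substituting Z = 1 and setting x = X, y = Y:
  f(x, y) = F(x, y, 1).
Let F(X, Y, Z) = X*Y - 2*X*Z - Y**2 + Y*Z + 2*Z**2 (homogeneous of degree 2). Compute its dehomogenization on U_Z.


f(x, y) = x*y - 2*x - y**2 + y + 2

On U_Z we set Z = 1. Each monomial c·X^i·Y^j·Z^k in F becomes c·x^i·y^j·1^k = c·x^i·y^j.
Substituting Z = 1: F(X, Y, 1) = x*y - 2*x - y**2 + y + 2.
Note: deg(f) ≤ deg(F) = 2; strict inequality happens when F is divisible by Z (lost terms).


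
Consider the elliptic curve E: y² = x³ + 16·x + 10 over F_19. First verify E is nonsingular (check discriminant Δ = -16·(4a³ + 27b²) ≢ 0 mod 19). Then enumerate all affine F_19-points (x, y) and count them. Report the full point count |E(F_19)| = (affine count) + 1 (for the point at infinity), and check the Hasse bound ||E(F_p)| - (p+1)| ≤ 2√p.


Affine points = {(3, 3), (3, 16), (4, 9), (4, 10), (5, 5), (5, 14), (7, 3), (7, 16), (8, 2), (8, 17), (9, 3), (9, 16), (10, 7), (10, 12), (11, 4), (11, 15), (12, 7), (12, 12), (16, 7), (16, 12)}; affine count = 20; |E(F_19)| = 21.

Discriminant check: Δ ∝ 4a³ + 27b² = 4·16³ + 27·10² = 4·4096 + 27·100 ≡ 8 (mod 19). Nonzero ⇒ E is nonsingular.
For each x ∈ F_19, compute rhs = x³ + 16·x + 10 mod 19, then count y ∈ F_19 with y² ≡ rhs.
  x = 0: rhs = 10, matching y values: none (0 points).
  x = 1: rhs = 8, matching y values: none (0 points).
  x = 2: rhs = 12, matching y values: none (0 points).
  x = 3: rhs = 9, matching y values: 3, 16 (2 points).
  x = 4: rhs = 5, matching y values: 9, 10 (2 points).
  x = 5: rhs = 6, matching y values: 5, 14 (2 points).
  x = 6: rhs = 18, matching y values: none (0 points).
  x = 7: rhs = 9, matching y values: 3, 16 (2 points).
  x = 8: rhs = 4, matching y values: 2, 17 (2 points).
  x = 9: rhs = 9, matching y values: 3, 16 (2 points).
  x = 10: rhs = 11, matching y values: 7, 12 (2 points).
  x = 11: rhs = 16, matching y values: 4, 15 (2 points).
  x = 12: rhs = 11, matching y values: 7, 12 (2 points).
  x = 13: rhs = 2, matching y values: none (0 points).
  x = 14: rhs = 14, matching y values: none (0 points).
  x = 15: rhs = 15, matching y values: none (0 points).
  x = 16: rhs = 11, matching y values: 7, 12 (2 points).
  x = 17: rhs = 8, matching y values: none (0 points).
  x = 18: rhs = 12, matching y values: none (0 points).
Total affine count: 20.
Full point count |E(F_19)| = 20 + 1 = 21.
Hasse bound: |21 − (19+1)| = |1| = 1 ≤ 2√19 ≈ 8.7178 ✓.


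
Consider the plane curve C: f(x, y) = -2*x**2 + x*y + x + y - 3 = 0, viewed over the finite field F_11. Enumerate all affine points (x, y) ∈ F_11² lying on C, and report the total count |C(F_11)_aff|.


Affine F_11-points: {(0, 3), (1, 2), (2, 3), (3, 10), (4, 4), (5, 8), (6, 2), (7, 9), (8, 10), (9, 9)}; count = 10.

For each of the 121 pairs (x, y) ∈ F_11², evaluate f(x, y) mod 11. Record the zeros.
  x = 0: [0↦8, 1↦9, 2↦10, 3↦0, 4↦1, 5↦2, 6↦3, 7↦4, 8↦5, 9↦6, 10↦7]  zeros at y ∈ {3}
  x = 1: [0↦7, 1↦9, 2↦0, 3↦2, 4↦4, 5↦6, 6↦8, 7↦10, 8↦1, 9↦3, 10↦5]  zeros at y ∈ {2}
  x = 2: [0↦2, 1↦5, 2↦8, 3↦0, 4↦3, 5↦6, 6↦9, 7↦1, 8↦4, 9↦7, 10↦10]  zeros at y ∈ {3}
  x = 3: [0↦4, 1↦8, 2↦1, 3↦5, 4↦9, 5↦2, 6↦6, 7↦10, 8↦3, 9↦7, 10↦0]  zeros at y ∈ {10}
  x = 4: [0↦2, 1↦7, 2↦1, 3↦6, 4↦0, 5↦5, 6↦10, 7↦4, 8↦9, 9↦3, 10↦8]  zeros at y ∈ {4}
  x = 5: [0↦7, 1↦2, 2↦8, 3↦3, 4↦9, 5↦4, 6↦10, 7↦5, 8↦0, 9↦6, 10↦1]  zeros at y ∈ {8}
  x = 6: [0↦8, 1↦4, 2↦0, 3↦7, 4↦3, 5↦10, 6↦6, 7↦2, 8↦9, 9↦5, 10↦1]  zeros at y ∈ {2}
  x = 7: [0↦5, 1↦2, 2↦10, 3↦7, 4↦4, 5↦1, 6↦9, 7↦6, 8↦3, 9↦0, 10↦8]  zeros at y ∈ {9}
  x = 8: [0↦9, 1↦7, 2↦5, 3↦3, 4↦1, 5↦10, 6↦8, 7↦6, 8↦4, 9↦2, 10↦0]  zeros at y ∈ {10}
  x = 9: [0↦9, 1↦8, 2↦7, 3↦6, 4↦5, 5↦4, 6↦3, 7↦2, 8↦1, 9↦0, 10↦10]  zeros at y ∈ {9}
  x = 10: [0↦5, 1↦5, 2↦5, 3↦5, 4↦5, 5↦5, 6↦5, 7↦5, 8↦5, 9↦5, 10↦5]  zeros at y ∈ ∅
Collecting zeros: affine points = {(0, 3), (1, 2), (2, 3), (3, 10), (4, 4), (5, 8), (6, 2), (7, 9), (8, 10), (9, 9)}.
Total count |C(F_11)_aff| = 10.


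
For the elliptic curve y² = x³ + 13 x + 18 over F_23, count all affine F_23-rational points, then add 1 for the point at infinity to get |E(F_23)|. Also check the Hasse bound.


Affine points = {(0, 8), (0, 15), (1, 3), (1, 20), (2, 11), (2, 12), (5, 1), (5, 22), (6, 6), (6, 17), (8, 6), (8, 17), (9, 6), (9, 17), (12, 4), (12, 19), (14, 0), (15, 0), (17, 0), (18, 9), (18, 14), (22, 2), (22, 21)}; affine count = 23; |E(F_23)| = 24.

Discriminant check: Δ ∝ 4a³ + 27b² = 4·13³ + 27·18² = 4·2197 + 27·324 ≡ 10 (mod 23). Nonzero ⇒ E is nonsingular.
For each x ∈ F_23, compute rhs = x³ + 13·x + 18 mod 23, then count y ∈ F_23 with y² ≡ rhs.
  x = 0: rhs = 18, matching y values: 8, 15 (2 points).
  x = 1: rhs = 9, matching y values: 3, 20 (2 points).
  x = 2: rhs = 6, matching y values: 11, 12 (2 points).
  x = 3: rhs = 15, matching y values: none (0 points).
  x = 4: rhs = 19, matching y values: none (0 points).
  x = 5: rhs = 1, matching y values: 1, 22 (2 points).
  x = 6: rhs = 13, matching y values: 6, 17 (2 points).
  x = 7: rhs = 15, matching y values: none (0 points).
  x = 8: rhs = 13, matching y values: 6, 17 (2 points).
  x = 9: rhs = 13, matching y values: 6, 17 (2 points).
  x = 10: rhs = 21, matching y values: none (0 points).
  x = 11: rhs = 20, matching y values: none (0 points).
  x = 12: rhs = 16, matching y values: 4, 19 (2 points).
  x = 13: rhs = 15, matching y values: none (0 points).
  x = 14: rhs = 0, matching y values: 0 (1 points).
  x = 15: rhs = 0, matching y values: 0 (1 points).
  x = 16: rhs = 21, matching y values: none (0 points).
  x = 17: rhs = 0, matching y values: 0 (1 points).
  x = 18: rhs = 12, matching y values: 9, 14 (2 points).
  x = 19: rhs = 17, matching y values: none (0 points).
  x = 20: rhs = 21, matching y values: none (0 points).
  x = 21: rhs = 7, matching y values: none (0 points).
  x = 22: rhs = 4, matching y values: 2, 21 (2 points).
Total affine count: 23.
Full point count |E(F_23)| = 23 + 1 = 24.
Hasse bound: |24 − (23+1)| = |0| = 0 ≤ 2√23 ≈ 9.5917 ✓.


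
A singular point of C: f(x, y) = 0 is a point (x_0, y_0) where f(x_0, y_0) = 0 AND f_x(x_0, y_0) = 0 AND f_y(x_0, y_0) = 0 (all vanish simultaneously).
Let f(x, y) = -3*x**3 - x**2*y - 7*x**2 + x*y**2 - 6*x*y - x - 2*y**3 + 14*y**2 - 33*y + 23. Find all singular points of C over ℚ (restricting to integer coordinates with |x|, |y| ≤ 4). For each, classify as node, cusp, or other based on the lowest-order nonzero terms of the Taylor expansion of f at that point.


Singular points: {(-1, 2)}; classification: cusp.

Compute partial derivatives:
  f_x = -9*x**2 - 2*x*y - 14*x + y**2 - 6*y - 1.
  f_y = -x**2 + 2*x*y - 6*x - 6*y**2 + 28*y - 33.
Scan x_0 ∈ {−4, ..., 4}. For each x_0, f_y(x_0, y) is a polynomial in y; find its integer roots y ∈ {−4, ..., 4}, then test f_x and f at those candidates.
  x = -4: f_y(-4, y) = -6*y**2 + 20*y - 25; no integer root y with |y| ≤ 4.
  x = -3: f_y(-3, y) = -6*y**2 + 22*y - 24; no integer root y with |y| ≤ 4.
  x = -2: f_y(-2, y) = -6*y**2 + 24*y - 25; no integer root y with |y| ≤ 4.
  x = -1: f_y(-1, y) = -6*y**2 + 26*y - 28; vanishes at y ∈ {2}. (-1, 2): f_x = 0, f = 0 — SINGULAR.
  x = 0: f_y(0, y) = -6*y**2 + 28*y - 33; no integer root y with |y| ≤ 4.
  x = 1: f_y(1, y) = -6*y**2 + 30*y - 40; no integer root y with |y| ≤ 4.
  x = 2: f_y(2, y) = -6*y**2 + 32*y - 49; no integer root y with |y| ≤ 4.
  x = 3: f_y(3, y) = -6*y**2 + 34*y - 60; no integer root y with |y| ≤ 4.
  x = 4: f_y(4, y) = -6*y**2 + 36*y - 73; no integer root y with |y| ≤ 4.
Only singular point on the grid: (-1, 2).
Classify: substitute x = -1 + u, y = 2 + v and expand: f = -3*u**3 - u**2*v + u*v**2 - 2*v**3 + v**2.
No constant or linear terms (consistent with a singular point). Quadratic part: v**2. Cubic part: -3*u**3 - u**2*v + u*v**2 - 2*v**3.
The quadratic part v**2 is a perfect square, so there is a single (double) tangent line v = 0, i.e. y = 2. Restricting the cubic part to that line (v = 0) leaves -3*u**3 ≠ 0, so f is not divisible by v and the branch is v² ≈ 3*u**3 to lowest order — this is a cusp.
Classification: cusp.


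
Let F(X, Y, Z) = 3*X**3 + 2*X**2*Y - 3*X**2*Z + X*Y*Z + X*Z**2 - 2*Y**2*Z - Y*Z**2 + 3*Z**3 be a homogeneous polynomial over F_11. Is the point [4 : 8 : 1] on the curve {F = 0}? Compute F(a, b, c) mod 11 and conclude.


F(4,8,1) ≡ 6 (mod 11); P is NOT on the curve.

Evaluate F(4, 8, 1) term-by-term (mod 11).
  3*X**3 ↦ 3·64·1·1 = 192
  2*X**2*Y ↦ 2·16·8·1 = 256
  -3*X**2*Z ↦ -3·16·1·1 = -48
  X*Y*Z ↦ 1·4·8·1 = 32
  X*Z**2 ↦ 1·4·1·1 = 4
  -2*Y**2*Z ↦ -2·1·64·1 = -128
  -Y*Z**2 ↦ -1·1·8·1 = -8
  3*Z**3 ↦ 3·1·1·1 = 3
Sum: F(4, 8, 1) = (192) + (256) + (-48) + (32) + (4) + (-128) + (-8) + (3) = 303.
Reducing mod 11: 303 ≡ 6 (mod 11).
Since F(a, b, c) ≡ 6 ≠ 0 (mod 11), P does NOT lie on the curve.


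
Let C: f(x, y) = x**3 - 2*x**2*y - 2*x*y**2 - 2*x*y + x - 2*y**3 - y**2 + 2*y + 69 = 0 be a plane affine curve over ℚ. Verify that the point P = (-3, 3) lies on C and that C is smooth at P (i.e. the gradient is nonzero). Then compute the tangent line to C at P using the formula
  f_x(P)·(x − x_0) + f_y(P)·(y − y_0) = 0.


Tangent line at P: 40*x - 34*y + 222 = 0.

Step 1: f(-3, 3) = 0, so P lies on C.
Step 2: partial derivatives
  f_x(x, y) = 3*x**2 - 4*x*y - 2*y**2 - 2*y + 1, f_y(x, y) = -2*x**2 - 4*x*y - 2*x - 6*y**2 - 2*y + 2.
  f_x(P) = 40, f_y(P) = -34 (gradient nonzero, so P is smooth).
Step 3: tangent line at P: 40·(x − -3) + -34·(y − 3) = 0.
Expanding: 40*x - 34*y + 222 = 0.


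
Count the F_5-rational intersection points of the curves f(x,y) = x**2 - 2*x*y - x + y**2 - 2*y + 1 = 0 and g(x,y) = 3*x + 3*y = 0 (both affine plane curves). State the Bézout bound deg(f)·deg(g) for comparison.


Common zeros: {(3, 2)}; count = 1; Bézout bound = 2.

deg(f) = 2, deg(g) = 1, so Bézout bound = 2.
Scan x ∈ F_5. For each x, list the y ∈ F_5 with f(x, y) ≡ 0 and those with g(x, y) ≡ 0 (mod 5); the common zeros in that column are the intersection.
  x = 0: f ≡ 0 at y ∈ {1}; g ≡ 0 at y ∈ {0}; common: ∅.
  x = 1: f ≡ 0 at y ∈ ∅; g ≡ 0 at y ∈ {4}; common: ∅.
  x = 2: f ≡ 0 at y ∈ {2, 4}; g ≡ 0 at y ∈ {3}; common: ∅.
  x = 3: f ≡ 0 at y ∈ {1, 2}; g ≡ 0 at y ∈ {2}; common: {2}.
  x = 4: f ≡ 0 at y ∈ ∅; g ≡ 0 at y ∈ {1}; common: ∅.
Collecting: common zeros = {(3, 2)}, so the count is 1.
Comparison with the Bézout bound: 1 ≤ 2 = deg(f)·deg(g), as expected for curves with no common component (the affine F_5-count falls short of the bound because intersections may lie at infinity, over extension fields, or carry multiplicity).


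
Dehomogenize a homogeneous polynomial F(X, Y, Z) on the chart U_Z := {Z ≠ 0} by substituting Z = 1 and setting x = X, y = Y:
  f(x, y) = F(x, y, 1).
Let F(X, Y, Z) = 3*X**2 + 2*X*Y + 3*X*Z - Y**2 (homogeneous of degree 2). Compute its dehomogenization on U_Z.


f(x, y) = 3*x**2 + 2*x*y + 3*x - y**2

On U_Z we set Z = 1. Each monomial c·X^i·Y^j·Z^k in F becomes c·x^i·y^j·1^k = c·x^i·y^j.
Substituting Z = 1: F(X, Y, 1) = 3*x**2 + 2*x*y + 3*x - y**2.
Note: deg(f) ≤ deg(F) = 2; strict inequality happens when F is divisible by Z (lost terms).


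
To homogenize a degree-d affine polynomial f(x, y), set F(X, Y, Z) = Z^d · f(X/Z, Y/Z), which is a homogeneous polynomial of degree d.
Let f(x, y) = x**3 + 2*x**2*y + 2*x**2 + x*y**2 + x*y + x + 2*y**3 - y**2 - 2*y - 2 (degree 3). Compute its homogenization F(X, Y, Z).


F(X, Y, Z) = X**3 + 2*X**2*Y + 2*X**2*Z + X*Y**2 + X*Y*Z + X*Z**2 + 2*Y**3 - Y**2*Z - 2*Y*Z**2 - 2*Z**3

deg(f) = 3.
Substitute x = X/Z, y = Y/Z into f, then multiply by Z^3.
  monomial 1·x^3·y^0 ↦ 1·X^3·Y^0·Z^0.
  monomial 2·x^2·y^1 ↦ 2·X^2·Y^1·Z^0.
  monomial 2·x^2·y^0 ↦ 2·X^2·Y^0·Z^1.
  monomial 1·x^1·y^2 ↦ 1·X^1·Y^2·Z^0.
  monomial 1·x^1·y^1 ↦ 1·X^1·Y^1·Z^1.
  monomial 1·x^1·y^0 ↦ 1·X^1·Y^0·Z^2.
  monomial 2·x^0·y^3 ↦ 2·X^0·Y^3·Z^0.
  monomial -1·x^0·y^2 ↦ -1·X^0·Y^2·Z^1.
  monomial -2·x^0·y^1 ↦ -2·X^0·Y^1·Z^2.
  monomial -2·x^0·y^0 ↦ -2·X^0·Y^0·Z^3.
Collecting: F(X, Y, Z) = X**3 + 2*X**2*Y + 2*X**2*Z + X*Y**2 + X*Y*Z + X*Z**2 + 2*Y**3 - Y**2*Z - 2*Y*Z**2 - 2*Z**3.
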